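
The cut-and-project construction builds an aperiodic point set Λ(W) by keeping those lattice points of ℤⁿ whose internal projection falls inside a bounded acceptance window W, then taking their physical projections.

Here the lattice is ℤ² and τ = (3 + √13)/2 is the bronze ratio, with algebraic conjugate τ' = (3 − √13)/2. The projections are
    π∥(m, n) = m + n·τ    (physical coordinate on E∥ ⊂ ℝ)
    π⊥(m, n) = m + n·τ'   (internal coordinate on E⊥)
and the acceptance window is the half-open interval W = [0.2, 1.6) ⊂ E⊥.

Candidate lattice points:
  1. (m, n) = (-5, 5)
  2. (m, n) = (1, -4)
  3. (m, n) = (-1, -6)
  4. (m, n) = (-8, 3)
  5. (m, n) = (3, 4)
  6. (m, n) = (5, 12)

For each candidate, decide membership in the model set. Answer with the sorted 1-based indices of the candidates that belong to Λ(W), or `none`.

Compute τ' = (3−√13)/2 = -0.30278, so π⊥(m,n) = m -0.30278·n.
[1] lift (-5,5): star map gives -6.51388; window check 0.2 ≤ -6.51388 < 1.6 is false → out
[2] lift (1,-4): star map gives 2.21110; window check 0.2 ≤ 2.21110 < 1.6 is false → out
[3] lift (-1,-6): star map gives 0.81665; window check 0.2 ≤ 0.81665 < 1.6 is true → IN Λ
[4] lift (-8,3): star map gives -8.90833; window check 0.2 ≤ -8.90833 < 1.6 is false → out
[5] lift (3,4): star map gives 1.78890; window check 0.2 ≤ 1.78890 < 1.6 is false → out
[6] lift (5,12): star map gives 1.36669; window check 0.2 ≤ 1.36669 < 1.6 is true → IN Λ

3, 6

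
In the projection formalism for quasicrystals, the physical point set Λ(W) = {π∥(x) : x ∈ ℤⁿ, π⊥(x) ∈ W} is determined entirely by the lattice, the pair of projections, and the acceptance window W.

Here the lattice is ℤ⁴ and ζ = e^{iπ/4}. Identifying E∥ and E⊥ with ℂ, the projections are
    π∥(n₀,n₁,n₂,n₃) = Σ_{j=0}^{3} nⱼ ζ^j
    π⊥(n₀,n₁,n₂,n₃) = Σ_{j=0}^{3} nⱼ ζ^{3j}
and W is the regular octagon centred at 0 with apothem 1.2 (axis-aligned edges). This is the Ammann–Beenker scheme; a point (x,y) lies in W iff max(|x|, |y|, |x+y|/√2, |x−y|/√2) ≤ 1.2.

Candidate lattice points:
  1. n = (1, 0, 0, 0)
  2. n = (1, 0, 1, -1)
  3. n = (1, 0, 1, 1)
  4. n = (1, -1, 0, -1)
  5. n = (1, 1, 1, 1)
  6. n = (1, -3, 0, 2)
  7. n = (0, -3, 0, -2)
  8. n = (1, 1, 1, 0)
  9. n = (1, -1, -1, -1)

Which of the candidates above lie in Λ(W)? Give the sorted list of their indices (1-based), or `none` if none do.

1, 5, 8, 9

π⊥(n) = n₀ + n₁ζ³ + n₂ζ⁶ + n₃ζ⁹ where ζ = e^{iπ/4}.
#1 (1, 0, 0, 0): internal (1.0000, 0.0000); octagon support 1.0000 vs apothem 1.2 → ∈ W
#2 (1, 0, 1, -1): internal (0.2929, -1.7071); octagon support 1.7071 vs apothem 1.2 → ∉ W
#3 (1, 0, 1, 1): internal (1.7071, -0.2929); octagon support 1.7071 vs apothem 1.2 → ∉ W
#4 (1, -1, 0, -1): internal (1.0000, -1.4142); octagon support 1.7071 vs apothem 1.2 → ∉ W
#5 (1, 1, 1, 1): internal (1.0000, 0.4142); octagon support 1.0000 vs apothem 1.2 → ∈ W
#6 (1, -3, 0, 2): internal (4.5355, -0.7071); octagon support 4.5355 vs apothem 1.2 → ∉ W
#7 (0, -3, 0, -2): internal (0.7071, -3.5355); octagon support 3.5355 vs apothem 1.2 → ∉ W
#8 (1, 1, 1, 0): internal (0.2929, -0.2929); octagon support 0.4142 vs apothem 1.2 → ∈ W
#9 (1, -1, -1, -1): internal (1.0000, -0.4142); octagon support 1.0000 vs apothem 1.2 → ∈ W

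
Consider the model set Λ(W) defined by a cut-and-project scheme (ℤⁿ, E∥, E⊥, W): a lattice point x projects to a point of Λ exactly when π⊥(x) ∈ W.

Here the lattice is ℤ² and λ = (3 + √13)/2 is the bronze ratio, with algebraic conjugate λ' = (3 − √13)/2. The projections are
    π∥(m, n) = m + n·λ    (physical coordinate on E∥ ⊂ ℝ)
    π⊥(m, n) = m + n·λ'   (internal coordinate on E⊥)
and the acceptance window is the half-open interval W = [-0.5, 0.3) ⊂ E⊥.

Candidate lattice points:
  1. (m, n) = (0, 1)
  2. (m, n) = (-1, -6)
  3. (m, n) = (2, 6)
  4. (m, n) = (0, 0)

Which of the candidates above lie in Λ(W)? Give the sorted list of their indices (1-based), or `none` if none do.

Numerically λ ≈ 3.3028 and λ' = −1/λ ≈ -0.3028.
[1] lift (0,1): star map gives -0.3028; window check -0.5 ≤ -0.3028 < 0.3 is true → IN Λ
[2] lift (-1,-6): star map gives 0.8167; window check -0.5 ≤ 0.8167 < 0.3 is false → out
[3] lift (2,6): star map gives 0.1833; window check -0.5 ≤ 0.1833 < 0.3 is true → IN Λ
[4] lift (0,0): star map gives 0.0000; window check -0.5 ≤ 0.0000 < 0.3 is true → IN Λ

1, 3, 4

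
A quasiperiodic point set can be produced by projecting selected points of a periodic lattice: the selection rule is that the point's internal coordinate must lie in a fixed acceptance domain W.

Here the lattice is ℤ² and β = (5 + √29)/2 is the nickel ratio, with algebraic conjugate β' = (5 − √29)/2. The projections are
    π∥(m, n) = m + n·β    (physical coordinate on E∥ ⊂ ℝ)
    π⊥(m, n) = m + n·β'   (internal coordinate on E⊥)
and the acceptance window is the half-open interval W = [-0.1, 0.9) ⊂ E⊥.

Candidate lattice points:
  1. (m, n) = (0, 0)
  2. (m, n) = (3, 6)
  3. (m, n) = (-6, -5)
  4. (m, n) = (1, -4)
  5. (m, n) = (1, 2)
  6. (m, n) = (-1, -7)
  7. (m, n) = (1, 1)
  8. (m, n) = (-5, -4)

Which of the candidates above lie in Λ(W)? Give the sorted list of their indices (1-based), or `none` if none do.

Compute β' = (5−√29)/2 = -0.1926, so π⊥(m,n) = m -0.1926·n.
candidate 1: (m,n)=(0,0) → π∥ = 0+0·β ≈ 0.0000, π⊥ = 0+0·β' ≈ 0.0000 ∈ [-0.1, 0.9) ⇒ IN Λ
candidate 2: (m,n)=(3,6) → π∥ = 3+6·β ≈ 34.1555, π⊥ = 3+6·β' ≈ 1.8445 ∉ [-0.1, 0.9) ⇒ out
candidate 3: (m,n)=(-6,-5) → π∥ = -6-5·β ≈ -31.9629, π⊥ = -6-5·β' ≈ -5.0371 ∉ [-0.1, 0.9) ⇒ out
candidate 4: (m,n)=(1,-4) → π∥ = 1-4·β ≈ -19.7703, π⊥ = 1-4·β' ≈ 1.7703 ∉ [-0.1, 0.9) ⇒ out
candidate 5: (m,n)=(1,2) → π∥ = 1+2·β ≈ 11.3852, π⊥ = 1+2·β' ≈ 0.6148 ∈ [-0.1, 0.9) ⇒ IN Λ
candidate 6: (m,n)=(-1,-7) → π∥ = -1-7·β ≈ -37.3481, π⊥ = -1-7·β' ≈ 0.3481 ∈ [-0.1, 0.9) ⇒ IN Λ
candidate 7: (m,n)=(1,1) → π∥ = 1+1·β ≈ 6.1926, π⊥ = 1+1·β' ≈ 0.8074 ∈ [-0.1, 0.9) ⇒ IN Λ
candidate 8: (m,n)=(-5,-4) → π∥ = -5-4·β ≈ -25.7703, π⊥ = -5-4·β' ≈ -4.2297 ∉ [-0.1, 0.9) ⇒ out

1, 5, 6, 7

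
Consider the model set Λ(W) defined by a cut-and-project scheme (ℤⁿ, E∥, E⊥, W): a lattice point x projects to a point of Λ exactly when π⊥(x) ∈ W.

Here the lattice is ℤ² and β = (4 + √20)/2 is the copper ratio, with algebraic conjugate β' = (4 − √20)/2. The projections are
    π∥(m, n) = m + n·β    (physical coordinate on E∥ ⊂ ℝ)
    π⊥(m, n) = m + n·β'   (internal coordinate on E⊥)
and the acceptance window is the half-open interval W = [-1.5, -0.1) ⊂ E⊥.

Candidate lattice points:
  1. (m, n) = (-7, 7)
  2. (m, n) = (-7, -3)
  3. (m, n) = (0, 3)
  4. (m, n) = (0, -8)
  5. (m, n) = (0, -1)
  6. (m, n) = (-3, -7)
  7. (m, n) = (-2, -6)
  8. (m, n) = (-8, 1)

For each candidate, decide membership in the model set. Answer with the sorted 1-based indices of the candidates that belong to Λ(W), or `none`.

Numerically β ≈ 4.23607 and β' = −1/β ≈ -0.23607.
candidate 1: (m,n)=(-7,7) → π∥ = -7+7·β ≈ 22.65248, π⊥ = -7+7·β' ≈ -8.65248 ∉ [-1.5, -0.1) ⇒ out
candidate 2: (m,n)=(-7,-3) → π∥ = -7-3·β ≈ -19.70820, π⊥ = -7-3·β' ≈ -6.29180 ∉ [-1.5, -0.1) ⇒ out
candidate 3: (m,n)=(0,3) → π∥ = 0+3·β ≈ 12.70820, π⊥ = 0+3·β' ≈ -0.70820 ∈ [-1.5, -0.1) ⇒ IN Λ
candidate 4: (m,n)=(0,-8) → π∥ = 0-8·β ≈ -33.88854, π⊥ = 0-8·β' ≈ 1.88854 ∉ [-1.5, -0.1) ⇒ out
candidate 5: (m,n)=(0,-1) → π∥ = 0-1·β ≈ -4.23607, π⊥ = 0-1·β' ≈ 0.23607 ∉ [-1.5, -0.1) ⇒ out
candidate 6: (m,n)=(-3,-7) → π∥ = -3-7·β ≈ -32.65248, π⊥ = -3-7·β' ≈ -1.34752 ∈ [-1.5, -0.1) ⇒ IN Λ
candidate 7: (m,n)=(-2,-6) → π∥ = -2-6·β ≈ -27.41641, π⊥ = -2-6·β' ≈ -0.58359 ∈ [-1.5, -0.1) ⇒ IN Λ
candidate 8: (m,n)=(-8,1) → π∥ = -8+1·β ≈ -3.76393, π⊥ = -8+1·β' ≈ -8.23607 ∉ [-1.5, -0.1) ⇒ out

3, 6, 7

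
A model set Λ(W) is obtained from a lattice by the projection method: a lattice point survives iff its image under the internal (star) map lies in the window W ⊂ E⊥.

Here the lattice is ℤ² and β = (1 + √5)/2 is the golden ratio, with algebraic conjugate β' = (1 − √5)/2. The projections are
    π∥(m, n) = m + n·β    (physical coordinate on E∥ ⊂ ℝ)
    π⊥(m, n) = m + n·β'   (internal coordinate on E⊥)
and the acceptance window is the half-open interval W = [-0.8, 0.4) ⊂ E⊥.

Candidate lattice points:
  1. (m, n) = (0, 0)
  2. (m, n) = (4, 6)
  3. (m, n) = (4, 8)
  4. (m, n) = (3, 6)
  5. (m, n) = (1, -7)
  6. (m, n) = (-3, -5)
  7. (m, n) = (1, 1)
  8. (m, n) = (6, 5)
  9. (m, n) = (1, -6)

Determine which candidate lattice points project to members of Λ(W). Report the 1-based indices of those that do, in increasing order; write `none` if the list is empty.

β' = (1−√5)/2 ≈ -0.618034.
[1] lift (0,0): star map gives 0.000000; window check -0.8 ≤ 0.000000 < 0.4 is true → IN Λ
[2] lift (4,6): star map gives 0.291796; window check -0.8 ≤ 0.291796 < 0.4 is true → IN Λ
[3] lift (4,8): star map gives -0.944272; window check -0.8 ≤ -0.944272 < 0.4 is false → out
[4] lift (3,6): star map gives -0.708204; window check -0.8 ≤ -0.708204 < 0.4 is true → IN Λ
[5] lift (1,-7): star map gives 5.326238; window check -0.8 ≤ 5.326238 < 0.4 is false → out
[6] lift (-3,-5): star map gives 0.090170; window check -0.8 ≤ 0.090170 < 0.4 is true → IN Λ
[7] lift (1,1): star map gives 0.381966; window check -0.8 ≤ 0.381966 < 0.4 is true → IN Λ
[8] lift (6,5): star map gives 2.909830; window check -0.8 ≤ 2.909830 < 0.4 is false → out
[9] lift (1,-6): star map gives 4.708204; window check -0.8 ≤ 4.708204 < 0.4 is false → out

1, 2, 4, 6, 7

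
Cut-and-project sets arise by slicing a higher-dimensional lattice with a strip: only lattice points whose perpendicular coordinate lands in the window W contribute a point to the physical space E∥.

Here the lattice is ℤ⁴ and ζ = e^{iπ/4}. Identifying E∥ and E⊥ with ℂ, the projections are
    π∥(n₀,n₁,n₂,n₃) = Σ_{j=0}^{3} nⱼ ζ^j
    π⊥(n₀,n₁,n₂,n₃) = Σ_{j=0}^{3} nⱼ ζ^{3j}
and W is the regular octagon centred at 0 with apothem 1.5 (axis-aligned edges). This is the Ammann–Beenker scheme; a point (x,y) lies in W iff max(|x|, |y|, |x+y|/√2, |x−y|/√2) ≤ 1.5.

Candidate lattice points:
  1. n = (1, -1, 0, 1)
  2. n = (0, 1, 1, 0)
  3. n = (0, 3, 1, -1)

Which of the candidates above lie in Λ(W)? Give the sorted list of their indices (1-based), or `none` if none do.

With ζ = e^{iπ/4} the internal vectors are ζ^0,ζ^3,ζ^6,ζ^9.
candidate 1: n = (1, -1, 0, 1) → π⊥ ≈ (+2.414214, +0.000000); max(|x|,|y|,|x±y|/√2) = 2.414214 > 1.5 ⇒ ∉ W
candidate 2: n = (0, 1, 1, 0) → π⊥ ≈ (-0.707107, -0.292893); max(|x|,|y|,|x±y|/√2) = 0.707107 ≤ 1.5 ⇒ ∈ W
candidate 3: n = (0, 3, 1, -1) → π⊥ ≈ (-2.828427, +0.414214); max(|x|,|y|,|x±y|/√2) = 2.828427 > 1.5 ⇒ ∉ W

2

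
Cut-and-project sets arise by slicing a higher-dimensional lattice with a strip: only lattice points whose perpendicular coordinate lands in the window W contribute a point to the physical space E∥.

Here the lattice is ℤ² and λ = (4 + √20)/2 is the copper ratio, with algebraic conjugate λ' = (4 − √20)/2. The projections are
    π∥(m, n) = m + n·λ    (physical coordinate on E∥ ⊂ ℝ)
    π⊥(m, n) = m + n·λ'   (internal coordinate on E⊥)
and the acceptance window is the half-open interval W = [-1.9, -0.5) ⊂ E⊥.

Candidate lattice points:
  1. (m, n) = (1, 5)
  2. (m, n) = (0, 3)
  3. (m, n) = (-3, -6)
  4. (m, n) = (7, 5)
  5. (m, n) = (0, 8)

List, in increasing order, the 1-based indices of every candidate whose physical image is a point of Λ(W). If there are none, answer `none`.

λ' = (4−√20)/2 ≈ -0.236068.
[1] lift (1,5): star map gives -0.180340; window check -1.9 ≤ -0.180340 < -0.5 is false → out
[2] lift (0,3): star map gives -0.708204; window check -1.9 ≤ -0.708204 < -0.5 is true → IN Λ
[3] lift (-3,-6): star map gives -1.583592; window check -1.9 ≤ -1.583592 < -0.5 is true → IN Λ
[4] lift (7,5): star map gives 5.819660; window check -1.9 ≤ 5.819660 < -0.5 is false → out
[5] lift (0,8): star map gives -1.888544; window check -1.9 ≤ -1.888544 < -0.5 is true → IN Λ

2, 3, 5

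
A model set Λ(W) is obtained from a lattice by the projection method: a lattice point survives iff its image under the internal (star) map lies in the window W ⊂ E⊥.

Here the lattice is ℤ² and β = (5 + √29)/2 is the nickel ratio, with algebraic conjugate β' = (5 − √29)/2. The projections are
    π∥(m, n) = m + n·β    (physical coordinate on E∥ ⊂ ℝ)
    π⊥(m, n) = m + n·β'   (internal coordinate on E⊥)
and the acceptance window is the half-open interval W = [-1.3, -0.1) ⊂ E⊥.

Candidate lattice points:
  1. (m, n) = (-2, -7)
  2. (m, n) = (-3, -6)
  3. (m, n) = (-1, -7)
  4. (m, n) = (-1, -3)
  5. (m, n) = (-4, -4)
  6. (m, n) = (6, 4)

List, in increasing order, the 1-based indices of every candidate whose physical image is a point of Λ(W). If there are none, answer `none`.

1, 4

Numerically β ≈ 5.192582 and β' = −1/β ≈ -0.192582.
candidate 1: (m,n)=(-2,-7) → π∥ = -2-7·β ≈ -38.348077, π⊥ = -2-7·β' ≈ -0.651923 ∈ [-1.3, -0.1) ⇒ IN Λ
candidate 2: (m,n)=(-3,-6) → π∥ = -3-6·β ≈ -34.155494, π⊥ = -3-6·β' ≈ -1.844506 ∉ [-1.3, -0.1) ⇒ out
candidate 3: (m,n)=(-1,-7) → π∥ = -1-7·β ≈ -37.348077, π⊥ = -1-7·β' ≈ 0.348077 ∉ [-1.3, -0.1) ⇒ out
candidate 4: (m,n)=(-1,-3) → π∥ = -1-3·β ≈ -16.577747, π⊥ = -1-3·β' ≈ -0.422253 ∈ [-1.3, -0.1) ⇒ IN Λ
candidate 5: (m,n)=(-4,-4) → π∥ = -4-4·β ≈ -24.770330, π⊥ = -4-4·β' ≈ -3.229670 ∉ [-1.3, -0.1) ⇒ out
candidate 6: (m,n)=(6,4) → π∥ = 6+4·β ≈ 26.770330, π⊥ = 6+4·β' ≈ 5.229670 ∉ [-1.3, -0.1) ⇒ out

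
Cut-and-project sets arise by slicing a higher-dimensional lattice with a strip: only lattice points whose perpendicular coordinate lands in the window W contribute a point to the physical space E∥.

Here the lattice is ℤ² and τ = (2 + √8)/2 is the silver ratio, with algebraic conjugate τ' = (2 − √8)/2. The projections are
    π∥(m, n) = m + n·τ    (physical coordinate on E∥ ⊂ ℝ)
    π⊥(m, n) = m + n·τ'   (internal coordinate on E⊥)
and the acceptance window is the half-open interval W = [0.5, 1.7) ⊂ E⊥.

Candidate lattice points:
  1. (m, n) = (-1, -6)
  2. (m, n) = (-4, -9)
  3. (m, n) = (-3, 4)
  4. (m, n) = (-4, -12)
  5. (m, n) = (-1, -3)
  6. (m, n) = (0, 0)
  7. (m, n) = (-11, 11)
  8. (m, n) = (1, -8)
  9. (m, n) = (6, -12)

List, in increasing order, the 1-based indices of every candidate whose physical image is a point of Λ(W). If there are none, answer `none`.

Compute τ' = (2−√8)/2 = -0.4142, so π⊥(m,n) = m -0.4142·n.
#1 (-1,-6): internal coord -1 + (-6)·τ' = +1.4853; +1.4853 ∈ [0.5, 1.7) → IN Λ
#2 (-4,-9): internal coord -4 + (-9)·τ' = -0.2721; -0.2721 ∉ [0.5, 1.7) → out
#3 (-3,4): internal coord -3 + (4)·τ' = -4.6569; -4.6569 ∉ [0.5, 1.7) → out
#4 (-4,-12): internal coord -4 + (-12)·τ' = +0.9706; +0.9706 ∈ [0.5, 1.7) → IN Λ
#5 (-1,-3): internal coord -1 + (-3)·τ' = +0.2426; +0.2426 ∉ [0.5, 1.7) → out
#6 (0,0): internal coord 0 + (0)·τ' = +0.0000; +0.0000 ∉ [0.5, 1.7) → out
#7 (-11,11): internal coord -11 + (11)·τ' = -15.5563; -15.5563 ∉ [0.5, 1.7) → out
#8 (1,-8): internal coord 1 + (-8)·τ' = +4.3137; +4.3137 ∉ [0.5, 1.7) → out
#9 (6,-12): internal coord 6 + (-12)·τ' = +10.9706; +10.9706 ∉ [0.5, 1.7) → out

1, 4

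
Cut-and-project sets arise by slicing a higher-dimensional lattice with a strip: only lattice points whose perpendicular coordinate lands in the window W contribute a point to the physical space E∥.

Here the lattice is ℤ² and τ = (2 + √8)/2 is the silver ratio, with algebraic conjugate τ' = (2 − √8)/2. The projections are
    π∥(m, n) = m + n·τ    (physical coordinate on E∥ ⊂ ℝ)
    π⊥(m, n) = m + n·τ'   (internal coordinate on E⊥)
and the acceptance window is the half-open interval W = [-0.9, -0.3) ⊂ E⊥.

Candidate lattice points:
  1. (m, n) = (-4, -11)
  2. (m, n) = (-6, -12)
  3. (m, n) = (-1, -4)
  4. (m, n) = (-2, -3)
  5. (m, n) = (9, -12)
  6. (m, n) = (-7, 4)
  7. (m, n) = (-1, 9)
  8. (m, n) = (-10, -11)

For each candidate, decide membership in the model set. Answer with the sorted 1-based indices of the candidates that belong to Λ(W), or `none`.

Numerically τ ≈ 2.4142 and τ' = −1/τ ≈ -0.4142.
#1 (-4,-11): internal coord -4 + (-11)·τ' = +0.5563; +0.5563 ∉ [-0.9, -0.3) → out
#2 (-6,-12): internal coord -6 + (-12)·τ' = -1.0294; -1.0294 ∉ [-0.9, -0.3) → out
#3 (-1,-4): internal coord -1 + (-4)·τ' = +0.6569; +0.6569 ∉ [-0.9, -0.3) → out
#4 (-2,-3): internal coord -2 + (-3)·τ' = -0.7574; -0.7574 ∈ [-0.9, -0.3) → IN Λ
#5 (9,-12): internal coord 9 + (-12)·τ' = +13.9706; +13.9706 ∉ [-0.9, -0.3) → out
#6 (-7,4): internal coord -7 + (4)·τ' = -8.6569; -8.6569 ∉ [-0.9, -0.3) → out
#7 (-1,9): internal coord -1 + (9)·τ' = -4.7279; -4.7279 ∉ [-0.9, -0.3) → out
#8 (-10,-11): internal coord -10 + (-11)·τ' = -5.4437; -5.4437 ∉ [-0.9, -0.3) → out

4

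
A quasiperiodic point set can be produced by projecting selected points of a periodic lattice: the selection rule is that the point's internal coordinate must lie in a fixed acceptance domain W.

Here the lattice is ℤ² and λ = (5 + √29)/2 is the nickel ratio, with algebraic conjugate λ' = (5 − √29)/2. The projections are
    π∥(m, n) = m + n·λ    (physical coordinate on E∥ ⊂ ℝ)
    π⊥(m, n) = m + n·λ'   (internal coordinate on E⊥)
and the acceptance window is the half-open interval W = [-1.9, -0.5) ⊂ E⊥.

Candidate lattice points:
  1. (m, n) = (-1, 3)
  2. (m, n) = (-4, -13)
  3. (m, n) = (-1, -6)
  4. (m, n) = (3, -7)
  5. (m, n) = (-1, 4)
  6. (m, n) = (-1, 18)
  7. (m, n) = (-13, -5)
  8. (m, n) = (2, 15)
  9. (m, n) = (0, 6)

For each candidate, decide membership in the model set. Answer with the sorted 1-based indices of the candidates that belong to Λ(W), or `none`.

Numerically λ ≈ 5.192582 and λ' = −1/λ ≈ -0.192582.
candidate 1: (m,n)=(-1,3) → π∥ = -1+3·λ ≈ 14.577747, π⊥ = -1+3·λ' ≈ -1.577747 ∈ [-1.9, -0.5) ⇒ IN Λ
candidate 2: (m,n)=(-4,-13) → π∥ = -4-13·λ ≈ -71.503571, π⊥ = -4-13·λ' ≈ -1.496429 ∈ [-1.9, -0.5) ⇒ IN Λ
candidate 3: (m,n)=(-1,-6) → π∥ = -1-6·λ ≈ -32.155494, π⊥ = -1-6·λ' ≈ 0.155494 ∉ [-1.9, -0.5) ⇒ out
candidate 4: (m,n)=(3,-7) → π∥ = 3-7·λ ≈ -33.348077, π⊥ = 3-7·λ' ≈ 4.348077 ∉ [-1.9, -0.5) ⇒ out
candidate 5: (m,n)=(-1,4) → π∥ = -1+4·λ ≈ 19.770330, π⊥ = -1+4·λ' ≈ -1.770330 ∈ [-1.9, -0.5) ⇒ IN Λ
candidate 6: (m,n)=(-1,18) → π∥ = -1+18·λ ≈ 92.466483, π⊥ = -1+18·λ' ≈ -4.466483 ∉ [-1.9, -0.5) ⇒ out
candidate 7: (m,n)=(-13,-5) → π∥ = -13-5·λ ≈ -38.962912, π⊥ = -13-5·λ' ≈ -12.037088 ∉ [-1.9, -0.5) ⇒ out
candidate 8: (m,n)=(2,15) → π∥ = 2+15·λ ≈ 79.888736, π⊥ = 2+15·λ' ≈ -0.888736 ∈ [-1.9, -0.5) ⇒ IN Λ
candidate 9: (m,n)=(0,6) → π∥ = 0+6·λ ≈ 31.155494, π⊥ = 0+6·λ' ≈ -1.155494 ∈ [-1.9, -0.5) ⇒ IN Λ

1, 2, 5, 8, 9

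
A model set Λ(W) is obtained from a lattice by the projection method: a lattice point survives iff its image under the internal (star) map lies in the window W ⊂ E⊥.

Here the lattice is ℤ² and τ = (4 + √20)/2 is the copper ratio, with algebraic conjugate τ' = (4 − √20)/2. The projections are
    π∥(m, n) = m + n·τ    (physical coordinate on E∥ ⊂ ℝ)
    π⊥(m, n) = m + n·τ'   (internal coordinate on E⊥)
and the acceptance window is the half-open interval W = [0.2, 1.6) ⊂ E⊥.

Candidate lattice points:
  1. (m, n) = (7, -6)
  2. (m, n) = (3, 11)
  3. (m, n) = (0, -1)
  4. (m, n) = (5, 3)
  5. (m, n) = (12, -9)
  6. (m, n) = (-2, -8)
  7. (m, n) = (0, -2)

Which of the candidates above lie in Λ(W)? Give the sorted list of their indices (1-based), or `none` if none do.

Numerically τ ≈ 4.2361 and τ' = −1/τ ≈ -0.2361.
[1] lift (7,-6): star map gives 8.4164; window check 0.2 ≤ 8.4164 < 1.6 is false → out
[2] lift (3,11): star map gives 0.4033; window check 0.2 ≤ 0.4033 < 1.6 is true → IN Λ
[3] lift (0,-1): star map gives 0.2361; window check 0.2 ≤ 0.2361 < 1.6 is true → IN Λ
[4] lift (5,3): star map gives 4.2918; window check 0.2 ≤ 4.2918 < 1.6 is false → out
[5] lift (12,-9): star map gives 14.1246; window check 0.2 ≤ 14.1246 < 1.6 is false → out
[6] lift (-2,-8): star map gives -0.1115; window check 0.2 ≤ -0.1115 < 1.6 is false → out
[7] lift (0,-2): star map gives 0.4721; window check 0.2 ≤ 0.4721 < 1.6 is true → IN Λ

2, 3, 7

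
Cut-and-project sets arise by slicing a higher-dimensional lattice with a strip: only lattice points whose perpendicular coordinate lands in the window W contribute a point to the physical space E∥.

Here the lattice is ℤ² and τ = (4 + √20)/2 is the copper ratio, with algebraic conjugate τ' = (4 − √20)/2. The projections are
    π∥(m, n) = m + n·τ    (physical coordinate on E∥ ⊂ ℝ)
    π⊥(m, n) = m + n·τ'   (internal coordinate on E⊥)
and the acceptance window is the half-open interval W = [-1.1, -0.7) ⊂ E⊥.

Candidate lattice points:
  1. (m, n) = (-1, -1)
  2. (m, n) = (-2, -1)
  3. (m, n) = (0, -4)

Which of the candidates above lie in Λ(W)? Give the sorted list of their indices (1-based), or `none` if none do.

1

Compute τ' = (4−√20)/2 = -0.23607, so π⊥(m,n) = m -0.23607·n.
candidate 1: (m,n)=(-1,-1) → π∥ = -1-1·τ ≈ -5.23607, π⊥ = -1-1·τ' ≈ -0.76393 ∈ [-1.1, -0.7) ⇒ IN Λ
candidate 2: (m,n)=(-2,-1) → π∥ = -2-1·τ ≈ -6.23607, π⊥ = -2-1·τ' ≈ -1.76393 ∉ [-1.1, -0.7) ⇒ out
candidate 3: (m,n)=(0,-4) → π∥ = 0-4·τ ≈ -16.94427, π⊥ = 0-4·τ' ≈ 0.94427 ∉ [-1.1, -0.7) ⇒ out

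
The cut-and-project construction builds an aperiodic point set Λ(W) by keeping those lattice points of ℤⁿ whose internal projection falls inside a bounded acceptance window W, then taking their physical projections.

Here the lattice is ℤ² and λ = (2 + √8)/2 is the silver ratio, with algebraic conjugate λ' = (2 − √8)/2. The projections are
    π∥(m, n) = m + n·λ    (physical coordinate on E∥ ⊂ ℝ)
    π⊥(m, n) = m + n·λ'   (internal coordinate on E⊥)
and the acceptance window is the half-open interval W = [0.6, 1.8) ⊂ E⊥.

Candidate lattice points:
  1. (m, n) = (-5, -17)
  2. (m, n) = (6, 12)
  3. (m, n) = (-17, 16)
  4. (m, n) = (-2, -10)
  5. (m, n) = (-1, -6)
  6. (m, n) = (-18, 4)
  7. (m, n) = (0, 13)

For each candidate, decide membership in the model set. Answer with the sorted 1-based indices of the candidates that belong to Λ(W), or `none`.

Compute λ' = (2−√8)/2 = -0.414214, so π⊥(m,n) = m -0.414214·n.
candidate 1: (m,n)=(-5,-17) → π∥ = -5-17·λ ≈ -46.041631, π⊥ = -5-17·λ' ≈ 2.041631 ∉ [0.6, 1.8) ⇒ out
candidate 2: (m,n)=(6,12) → π∥ = 6+12·λ ≈ 34.970563, π⊥ = 6+12·λ' ≈ 1.029437 ∈ [0.6, 1.8) ⇒ IN Λ
candidate 3: (m,n)=(-17,16) → π∥ = -17+16·λ ≈ 21.627417, π⊥ = -17+16·λ' ≈ -23.627417 ∉ [0.6, 1.8) ⇒ out
candidate 4: (m,n)=(-2,-10) → π∥ = -2-10·λ ≈ -26.142136, π⊥ = -2-10·λ' ≈ 2.142136 ∉ [0.6, 1.8) ⇒ out
candidate 5: (m,n)=(-1,-6) → π∥ = -1-6·λ ≈ -15.485281, π⊥ = -1-6·λ' ≈ 1.485281 ∈ [0.6, 1.8) ⇒ IN Λ
candidate 6: (m,n)=(-18,4) → π∥ = -18+4·λ ≈ -8.343146, π⊥ = -18+4·λ' ≈ -19.656854 ∉ [0.6, 1.8) ⇒ out
candidate 7: (m,n)=(0,13) → π∥ = 0+13·λ ≈ 31.384776, π⊥ = 0+13·λ' ≈ -5.384776 ∉ [0.6, 1.8) ⇒ out

2, 5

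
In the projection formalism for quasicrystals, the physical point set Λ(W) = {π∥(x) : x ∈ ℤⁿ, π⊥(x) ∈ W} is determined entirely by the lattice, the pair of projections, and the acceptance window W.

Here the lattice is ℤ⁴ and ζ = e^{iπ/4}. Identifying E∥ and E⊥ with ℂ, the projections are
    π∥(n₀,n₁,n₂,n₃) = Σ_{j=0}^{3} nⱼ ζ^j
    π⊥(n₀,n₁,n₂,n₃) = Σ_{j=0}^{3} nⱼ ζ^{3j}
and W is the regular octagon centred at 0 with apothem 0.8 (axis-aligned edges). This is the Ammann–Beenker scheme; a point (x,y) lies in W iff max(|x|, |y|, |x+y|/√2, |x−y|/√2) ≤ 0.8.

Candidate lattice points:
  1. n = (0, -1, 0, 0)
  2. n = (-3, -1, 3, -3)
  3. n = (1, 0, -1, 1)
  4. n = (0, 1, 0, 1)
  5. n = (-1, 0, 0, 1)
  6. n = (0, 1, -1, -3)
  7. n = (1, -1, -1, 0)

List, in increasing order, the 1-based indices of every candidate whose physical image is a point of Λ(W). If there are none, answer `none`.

Internal map: ζ^{3j} for j=0..3 gives (1,0), (−√2/2,√2/2), (0,−1), (√2/2,√2/2).
#1 (0, -1, 0, 0): internal (0.7071, -0.7071); octagon support 1.0000 vs apothem 0.8 → ∉ W
#2 (-3, -1, 3, -3): internal (-4.4142, -5.8284); octagon support 7.2426 vs apothem 0.8 → ∉ W
#3 (1, 0, -1, 1): internal (1.7071, 1.7071); octagon support 2.4142 vs apothem 0.8 → ∉ W
#4 (0, 1, 0, 1): internal (0.0000, 1.4142); octagon support 1.4142 vs apothem 0.8 → ∉ W
#5 (-1, 0, 0, 1): internal (-0.2929, 0.7071); octagon support 0.7071 vs apothem 0.8 → ∈ W
#6 (0, 1, -1, -3): internal (-2.8284, -0.4142); octagon support 2.8284 vs apothem 0.8 → ∉ W
#7 (1, -1, -1, 0): internal (1.7071, 0.2929); octagon support 1.7071 vs apothem 0.8 → ∉ W

5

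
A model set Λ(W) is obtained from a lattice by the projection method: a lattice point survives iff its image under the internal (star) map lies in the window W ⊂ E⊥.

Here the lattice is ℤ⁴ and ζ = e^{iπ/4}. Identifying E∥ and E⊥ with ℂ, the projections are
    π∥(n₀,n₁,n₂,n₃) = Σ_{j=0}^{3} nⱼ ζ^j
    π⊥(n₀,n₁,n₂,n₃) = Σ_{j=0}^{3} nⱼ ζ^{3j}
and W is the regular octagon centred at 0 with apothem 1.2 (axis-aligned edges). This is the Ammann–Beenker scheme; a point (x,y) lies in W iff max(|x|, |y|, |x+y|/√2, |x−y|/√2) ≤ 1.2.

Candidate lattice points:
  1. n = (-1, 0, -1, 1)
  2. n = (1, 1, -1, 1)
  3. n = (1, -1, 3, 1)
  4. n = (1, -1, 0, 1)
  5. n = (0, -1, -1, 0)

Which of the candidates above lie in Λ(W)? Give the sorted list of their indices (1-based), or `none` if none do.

With ζ = e^{iπ/4} the internal vectors are ζ^0,ζ^3,ζ^6,ζ^9.
candidate 1: n = (-1, 0, -1, 1) → π⊥ ≈ (-0.29289, +1.70711); max(|x|,|y|,|x±y|/√2) = 1.70711 > 1.2 ⇒ ∉ W
candidate 2: n = (1, 1, -1, 1) → π⊥ ≈ (+1.00000, +2.41421); max(|x|,|y|,|x±y|/√2) = 2.41421 > 1.2 ⇒ ∉ W
candidate 3: n = (1, -1, 3, 1) → π⊥ ≈ (+2.41421, -3.00000); max(|x|,|y|,|x±y|/√2) = 3.82843 > 1.2 ⇒ ∉ W
candidate 4: n = (1, -1, 0, 1) → π⊥ ≈ (+2.41421, +0.00000); max(|x|,|y|,|x±y|/√2) = 2.41421 > 1.2 ⇒ ∉ W
candidate 5: n = (0, -1, -1, 0) → π⊥ ≈ (+0.70711, +0.29289); max(|x|,|y|,|x±y|/√2) = 0.70711 ≤ 1.2 ⇒ ∈ W

5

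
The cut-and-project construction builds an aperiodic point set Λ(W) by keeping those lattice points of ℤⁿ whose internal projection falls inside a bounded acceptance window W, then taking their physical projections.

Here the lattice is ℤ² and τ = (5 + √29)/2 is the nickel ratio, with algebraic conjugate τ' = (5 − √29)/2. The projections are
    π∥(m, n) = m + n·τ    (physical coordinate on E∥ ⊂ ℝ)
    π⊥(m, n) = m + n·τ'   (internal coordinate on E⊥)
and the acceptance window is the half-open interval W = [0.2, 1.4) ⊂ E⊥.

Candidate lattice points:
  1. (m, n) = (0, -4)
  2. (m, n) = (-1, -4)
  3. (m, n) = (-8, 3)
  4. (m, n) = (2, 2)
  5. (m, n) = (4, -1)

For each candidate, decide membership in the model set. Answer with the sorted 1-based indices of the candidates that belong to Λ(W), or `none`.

Compute τ' = (5−√29)/2 = -0.19258, so π⊥(m,n) = m -0.19258·n.
#1 (0,-4): internal coord 0 + (-4)·τ' = +0.77033; +0.77033 ∈ [0.2, 1.4) → IN Λ
#2 (-1,-4): internal coord -1 + (-4)·τ' = -0.22967; -0.22967 ∉ [0.2, 1.4) → out
#3 (-8,3): internal coord -8 + (3)·τ' = -8.57775; -8.57775 ∉ [0.2, 1.4) → out
#4 (2,2): internal coord 2 + (2)·τ' = +1.61484; +1.61484 ∉ [0.2, 1.4) → out
#5 (4,-1): internal coord 4 + (-1)·τ' = +4.19258; +4.19258 ∉ [0.2, 1.4) → out

1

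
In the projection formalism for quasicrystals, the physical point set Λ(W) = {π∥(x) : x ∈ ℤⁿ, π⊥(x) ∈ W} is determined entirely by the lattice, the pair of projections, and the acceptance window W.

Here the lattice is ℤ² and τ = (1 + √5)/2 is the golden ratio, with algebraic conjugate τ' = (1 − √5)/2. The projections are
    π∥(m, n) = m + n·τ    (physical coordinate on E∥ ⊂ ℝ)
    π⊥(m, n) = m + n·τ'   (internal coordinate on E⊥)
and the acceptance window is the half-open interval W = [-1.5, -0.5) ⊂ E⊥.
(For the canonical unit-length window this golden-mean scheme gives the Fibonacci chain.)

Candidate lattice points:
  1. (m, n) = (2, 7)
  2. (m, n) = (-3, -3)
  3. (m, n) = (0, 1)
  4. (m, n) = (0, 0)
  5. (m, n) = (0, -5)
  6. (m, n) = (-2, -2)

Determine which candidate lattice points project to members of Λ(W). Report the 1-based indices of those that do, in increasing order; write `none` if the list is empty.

2, 3, 6

Numerically τ ≈ 1.61803 and τ' = −1/τ ≈ -0.61803.
candidate 1: (m,n)=(2,7) → π∥ = 2+7·τ ≈ 13.32624, π⊥ = 2+7·τ' ≈ -2.32624 ∉ [-1.5, -0.5) ⇒ out
candidate 2: (m,n)=(-3,-3) → π∥ = -3-3·τ ≈ -7.85410, π⊥ = -3-3·τ' ≈ -1.14590 ∈ [-1.5, -0.5) ⇒ IN Λ
candidate 3: (m,n)=(0,1) → π∥ = 0+1·τ ≈ 1.61803, π⊥ = 0+1·τ' ≈ -0.61803 ∈ [-1.5, -0.5) ⇒ IN Λ
candidate 4: (m,n)=(0,0) → π∥ = 0+0·τ ≈ 0.00000, π⊥ = 0+0·τ' ≈ 0.00000 ∉ [-1.5, -0.5) ⇒ out
candidate 5: (m,n)=(0,-5) → π∥ = 0-5·τ ≈ -8.09017, π⊥ = 0-5·τ' ≈ 3.09017 ∉ [-1.5, -0.5) ⇒ out
candidate 6: (m,n)=(-2,-2) → π∥ = -2-2·τ ≈ -5.23607, π⊥ = -2-2·τ' ≈ -0.76393 ∈ [-1.5, -0.5) ⇒ IN Λ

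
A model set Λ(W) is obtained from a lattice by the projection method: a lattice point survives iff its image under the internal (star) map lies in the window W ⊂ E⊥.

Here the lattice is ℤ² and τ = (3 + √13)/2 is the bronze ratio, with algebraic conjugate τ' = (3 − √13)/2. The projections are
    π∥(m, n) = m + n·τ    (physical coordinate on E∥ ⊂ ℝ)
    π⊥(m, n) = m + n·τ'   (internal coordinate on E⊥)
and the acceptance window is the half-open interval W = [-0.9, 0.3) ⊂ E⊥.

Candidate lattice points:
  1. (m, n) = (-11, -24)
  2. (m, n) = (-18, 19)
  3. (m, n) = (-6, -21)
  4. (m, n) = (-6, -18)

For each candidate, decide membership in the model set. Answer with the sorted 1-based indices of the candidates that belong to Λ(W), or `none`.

τ' = (3−√13)/2 ≈ -0.302776.
candidate 1: (m,n)=(-11,-24) → π∥ = -11-24·τ ≈ -90.266615, π⊥ = -11-24·τ' ≈ -3.733385 ∉ [-0.9, 0.3) ⇒ out
candidate 2: (m,n)=(-18,19) → π∥ = -18+19·τ ≈ 44.752737, π⊥ = -18+19·τ' ≈ -23.752737 ∉ [-0.9, 0.3) ⇒ out
candidate 3: (m,n)=(-6,-21) → π∥ = -6-21·τ ≈ -75.358288, π⊥ = -6-21·τ' ≈ 0.358288 ∉ [-0.9, 0.3) ⇒ out
candidate 4: (m,n)=(-6,-18) → π∥ = -6-18·τ ≈ -65.449961, π⊥ = -6-18·τ' ≈ -0.550039 ∈ [-0.9, 0.3) ⇒ IN Λ

4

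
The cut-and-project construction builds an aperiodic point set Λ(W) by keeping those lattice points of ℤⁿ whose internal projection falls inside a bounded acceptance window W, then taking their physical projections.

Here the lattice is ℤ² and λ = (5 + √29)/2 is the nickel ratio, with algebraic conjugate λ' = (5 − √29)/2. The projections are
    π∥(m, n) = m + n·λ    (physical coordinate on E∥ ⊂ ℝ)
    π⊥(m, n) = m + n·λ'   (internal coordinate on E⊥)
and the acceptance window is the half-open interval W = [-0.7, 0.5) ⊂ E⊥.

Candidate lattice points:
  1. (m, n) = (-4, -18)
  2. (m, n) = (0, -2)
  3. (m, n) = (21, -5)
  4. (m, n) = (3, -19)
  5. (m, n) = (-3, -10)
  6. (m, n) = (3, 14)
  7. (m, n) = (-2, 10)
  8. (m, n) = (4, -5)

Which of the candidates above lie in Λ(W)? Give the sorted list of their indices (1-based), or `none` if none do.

Numerically λ ≈ 5.19258 and λ' = −1/λ ≈ -0.19258.
[1] lift (-4,-18): star map gives -0.53352; window check -0.7 ≤ -0.53352 < 0.5 is true → IN Λ
[2] lift (0,-2): star map gives 0.38516; window check -0.7 ≤ 0.38516 < 0.5 is true → IN Λ
[3] lift (21,-5): star map gives 21.96291; window check -0.7 ≤ 21.96291 < 0.5 is false → out
[4] lift (3,-19): star map gives 6.65907; window check -0.7 ≤ 6.65907 < 0.5 is false → out
[5] lift (-3,-10): star map gives -1.07418; window check -0.7 ≤ -1.07418 < 0.5 is false → out
[6] lift (3,14): star map gives 0.30385; window check -0.7 ≤ 0.30385 < 0.5 is true → IN Λ
[7] lift (-2,10): star map gives -3.92582; window check -0.7 ≤ -3.92582 < 0.5 is false → out
[8] lift (4,-5): star map gives 4.96291; window check -0.7 ≤ 4.96291 < 0.5 is false → out

1, 2, 6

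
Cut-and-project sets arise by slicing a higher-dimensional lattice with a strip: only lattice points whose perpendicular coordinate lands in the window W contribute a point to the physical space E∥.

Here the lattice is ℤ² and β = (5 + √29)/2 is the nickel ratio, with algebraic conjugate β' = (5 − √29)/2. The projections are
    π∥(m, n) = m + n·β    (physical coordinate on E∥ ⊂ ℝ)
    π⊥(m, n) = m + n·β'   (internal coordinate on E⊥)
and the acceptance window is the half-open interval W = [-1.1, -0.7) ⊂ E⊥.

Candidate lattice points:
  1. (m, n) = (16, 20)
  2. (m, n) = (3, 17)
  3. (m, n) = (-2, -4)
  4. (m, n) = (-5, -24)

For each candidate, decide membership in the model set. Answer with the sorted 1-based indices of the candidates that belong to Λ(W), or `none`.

Compute β' = (5−√29)/2 = -0.19258, so π⊥(m,n) = m -0.19258·n.
#1 (16,20): internal coord 16 + (20)·β' = +12.14835; +12.14835 ∉ [-1.1, -0.7) → out
#2 (3,17): internal coord 3 + (17)·β' = -0.27390; -0.27390 ∉ [-1.1, -0.7) → out
#3 (-2,-4): internal coord -2 + (-4)·β' = -1.22967; -1.22967 ∉ [-1.1, -0.7) → out
#4 (-5,-24): internal coord -5 + (-24)·β' = -0.37802; -0.37802 ∉ [-1.1, -0.7) → out

none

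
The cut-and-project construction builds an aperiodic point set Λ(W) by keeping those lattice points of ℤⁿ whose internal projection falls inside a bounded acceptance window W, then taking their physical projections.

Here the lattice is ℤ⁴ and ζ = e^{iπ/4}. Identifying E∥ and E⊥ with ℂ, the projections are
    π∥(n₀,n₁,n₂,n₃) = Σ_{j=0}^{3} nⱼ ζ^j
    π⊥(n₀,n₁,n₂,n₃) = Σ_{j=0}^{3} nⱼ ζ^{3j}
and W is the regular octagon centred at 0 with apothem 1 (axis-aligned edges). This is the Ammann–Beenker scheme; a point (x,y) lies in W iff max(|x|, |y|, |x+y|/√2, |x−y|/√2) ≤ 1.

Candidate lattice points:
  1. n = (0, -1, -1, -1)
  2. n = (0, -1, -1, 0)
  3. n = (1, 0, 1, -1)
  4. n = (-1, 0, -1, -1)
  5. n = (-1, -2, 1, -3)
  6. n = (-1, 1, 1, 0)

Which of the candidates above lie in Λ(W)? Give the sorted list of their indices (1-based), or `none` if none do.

1, 2

With ζ = e^{iπ/4} the internal vectors are ζ^0,ζ^3,ζ^6,ζ^9.
candidate 1: n = (0, -1, -1, -1) → π⊥ ≈ (+0.000000, -0.414214); max(|x|,|y|,|x±y|/√2) = 0.414214 ≤ 1 ⇒ ∈ W
candidate 2: n = (0, -1, -1, 0) → π⊥ ≈ (+0.707107, +0.292893); max(|x|,|y|,|x±y|/√2) = 0.707107 ≤ 1 ⇒ ∈ W
candidate 3: n = (1, 0, 1, -1) → π⊥ ≈ (+0.292893, -1.707107); max(|x|,|y|,|x±y|/√2) = 1.707107 > 1 ⇒ ∉ W
candidate 4: n = (-1, 0, -1, -1) → π⊥ ≈ (-1.707107, +0.292893); max(|x|,|y|,|x±y|/√2) = 1.707107 > 1 ⇒ ∉ W
candidate 5: n = (-1, -2, 1, -3) → π⊥ ≈ (-1.707107, -4.535534); max(|x|,|y|,|x±y|/√2) = 4.535534 > 1 ⇒ ∉ W
candidate 6: n = (-1, 1, 1, 0) → π⊥ ≈ (-1.707107, -0.292893); max(|x|,|y|,|x±y|/√2) = 1.707107 > 1 ⇒ ∉ W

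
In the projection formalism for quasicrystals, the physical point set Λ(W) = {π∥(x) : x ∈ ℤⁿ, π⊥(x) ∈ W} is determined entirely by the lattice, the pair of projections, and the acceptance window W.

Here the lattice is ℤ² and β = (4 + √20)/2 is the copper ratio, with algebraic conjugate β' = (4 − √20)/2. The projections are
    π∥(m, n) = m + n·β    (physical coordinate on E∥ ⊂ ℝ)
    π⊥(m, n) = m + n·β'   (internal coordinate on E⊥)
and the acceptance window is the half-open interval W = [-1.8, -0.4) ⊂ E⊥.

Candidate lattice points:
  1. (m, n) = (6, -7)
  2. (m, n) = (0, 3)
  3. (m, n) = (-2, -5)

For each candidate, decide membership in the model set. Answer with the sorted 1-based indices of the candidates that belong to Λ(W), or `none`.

Compute β' = (4−√20)/2 = -0.2361, so π⊥(m,n) = m -0.2361·n.
#1 (6,-7): internal coord 6 + (-7)·β' = +7.6525; +7.6525 ∉ [-1.8, -0.4) → out
#2 (0,3): internal coord 0 + (3)·β' = -0.7082; -0.7082 ∈ [-1.8, -0.4) → IN Λ
#3 (-2,-5): internal coord -2 + (-5)·β' = -0.8197; -0.8197 ∈ [-1.8, -0.4) → IN Λ

2, 3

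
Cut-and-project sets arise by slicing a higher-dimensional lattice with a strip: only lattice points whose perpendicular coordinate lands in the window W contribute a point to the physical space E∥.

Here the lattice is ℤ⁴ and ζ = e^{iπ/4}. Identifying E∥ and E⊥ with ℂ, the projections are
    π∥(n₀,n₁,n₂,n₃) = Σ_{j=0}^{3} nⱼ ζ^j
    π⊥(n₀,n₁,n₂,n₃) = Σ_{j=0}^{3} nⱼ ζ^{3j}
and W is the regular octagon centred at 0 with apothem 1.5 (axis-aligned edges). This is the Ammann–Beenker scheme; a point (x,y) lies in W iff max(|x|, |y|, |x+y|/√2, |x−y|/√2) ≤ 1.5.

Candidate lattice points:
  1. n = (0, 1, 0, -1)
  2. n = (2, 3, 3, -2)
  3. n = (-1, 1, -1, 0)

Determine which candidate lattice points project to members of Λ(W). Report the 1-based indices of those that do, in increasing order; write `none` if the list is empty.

1

π⊥(n) = n₀ + n₁ζ³ + n₂ζ⁶ + n₃ζ⁹ where ζ = e^{iπ/4}.
candidate 1: n = (0, 1, 0, -1) → π⊥ ≈ (-1.41421, +0.00000); max(|x|,|y|,|x±y|/√2) = 1.41421 ≤ 1.5 ⇒ ∈ W
candidate 2: n = (2, 3, 3, -2) → π⊥ ≈ (-1.53553, -2.29289); max(|x|,|y|,|x±y|/√2) = 2.70711 > 1.5 ⇒ ∉ W
candidate 3: n = (-1, 1, -1, 0) → π⊥ ≈ (-1.70711, +1.70711); max(|x|,|y|,|x±y|/√2) = 2.41421 > 1.5 ⇒ ∉ W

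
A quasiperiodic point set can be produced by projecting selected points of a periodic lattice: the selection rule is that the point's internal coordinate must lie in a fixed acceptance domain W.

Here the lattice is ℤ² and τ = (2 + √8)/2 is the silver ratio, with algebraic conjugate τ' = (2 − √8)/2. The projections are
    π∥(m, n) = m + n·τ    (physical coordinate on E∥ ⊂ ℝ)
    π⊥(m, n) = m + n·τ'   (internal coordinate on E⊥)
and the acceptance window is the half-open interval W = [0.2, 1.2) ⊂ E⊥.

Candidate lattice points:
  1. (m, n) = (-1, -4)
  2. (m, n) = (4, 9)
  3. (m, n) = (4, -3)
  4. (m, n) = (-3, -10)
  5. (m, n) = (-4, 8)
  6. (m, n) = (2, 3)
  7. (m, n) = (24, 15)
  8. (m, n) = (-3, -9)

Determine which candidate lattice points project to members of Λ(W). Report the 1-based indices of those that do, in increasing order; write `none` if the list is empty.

1, 2, 4, 6, 8

Compute τ' = (2−√8)/2 = -0.41421, so π⊥(m,n) = m -0.41421·n.
#1 (-1,-4): internal coord -1 + (-4)·τ' = +0.65685; +0.65685 ∈ [0.2, 1.2) → IN Λ
#2 (4,9): internal coord 4 + (9)·τ' = +0.27208; +0.27208 ∈ [0.2, 1.2) → IN Λ
#3 (4,-3): internal coord 4 + (-3)·τ' = +5.24264; +5.24264 ∉ [0.2, 1.2) → out
#4 (-3,-10): internal coord -3 + (-10)·τ' = +1.14214; +1.14214 ∈ [0.2, 1.2) → IN Λ
#5 (-4,8): internal coord -4 + (8)·τ' = -7.31371; -7.31371 ∉ [0.2, 1.2) → out
#6 (2,3): internal coord 2 + (3)·τ' = +0.75736; +0.75736 ∈ [0.2, 1.2) → IN Λ
#7 (24,15): internal coord 24 + (15)·τ' = +17.78680; +17.78680 ∉ [0.2, 1.2) → out
#8 (-3,-9): internal coord -3 + (-9)·τ' = +0.72792; +0.72792 ∈ [0.2, 1.2) → IN Λ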